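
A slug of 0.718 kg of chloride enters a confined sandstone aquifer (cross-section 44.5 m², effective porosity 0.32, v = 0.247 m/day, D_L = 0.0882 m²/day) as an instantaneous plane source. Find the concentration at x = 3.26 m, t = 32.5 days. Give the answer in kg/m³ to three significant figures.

0.00116 kg/m³

For an instantaneous plane source, C(x,t) = M/(n_e·A·√(4πDt)) · exp(−(x−vt)²/(4Dt)), with n_e·A the pore (flow) area.
Plume center vt = 0.247 × 32.5 = 8.0275 m, so the well at 3.26 m is 4.7675 m upgradient of the peak.
√(4πDt) = 6.002 m, giving peak height M/(n_e·A·√(4πDt)) = 0.718/(0.32 × 44.5 × 6.002) = 0.008401 kg/m³.
(x−vt)²/(4Dt) = (-4.7675)²/(4 × 0.0882 × 32.5) = 1.982; exp(−1.982) = 0.1378.
C = 0.008401 × 0.1378 = 0.00116 kg/m³.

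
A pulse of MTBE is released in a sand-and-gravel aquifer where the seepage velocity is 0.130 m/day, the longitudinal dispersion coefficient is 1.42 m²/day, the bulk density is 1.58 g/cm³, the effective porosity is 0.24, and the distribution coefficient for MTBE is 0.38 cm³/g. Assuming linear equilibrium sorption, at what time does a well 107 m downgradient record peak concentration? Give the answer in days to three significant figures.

2600 days

Retardation factor R = 1 + ρ_b·K_d/n = 1 + 1.58 × 0.38/0.24 = 3.502.
Sorption retards both mechanisms: v_R = v/R = 0.03712 m/day, D_R = D/R = 0.4055 m²/day.
Peak time from v_R²t² + 2D_R t − x² = 0: t = (√(D_R² + v_R²x²) − D_R)/v_R².
√(D_R² + v_R²x²) = √(0.4055² + 0.03712² × 107²) = 3.992; v_R² = 0.001378.
t = (3.992 − 0.4055)/0.001378 = 2600 days.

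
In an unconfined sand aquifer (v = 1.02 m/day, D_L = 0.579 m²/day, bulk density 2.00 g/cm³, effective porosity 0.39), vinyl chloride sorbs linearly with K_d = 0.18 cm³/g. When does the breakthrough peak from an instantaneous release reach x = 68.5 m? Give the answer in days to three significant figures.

Retardation factor R = 1 + ρ_b·K_d/n = 1 + 2.00 × 0.18/0.39 = 1.923.
Sorption retards both mechanisms: v_R = v/R = 0.5304 m/day, D_R = D/R = 0.3011 m²/day.
Peak time from v_R²t² + 2D_R t − x² = 0: t = (√(D_R² + v_R²x²) − D_R)/v_R².
√(D_R² + v_R²x²) = √(0.3011² + 0.5304² × 68.5²) = 36.33; v_R² = 0.2813.
t = (36.33 − 0.3011)/0.2813 = 128 days.

128 days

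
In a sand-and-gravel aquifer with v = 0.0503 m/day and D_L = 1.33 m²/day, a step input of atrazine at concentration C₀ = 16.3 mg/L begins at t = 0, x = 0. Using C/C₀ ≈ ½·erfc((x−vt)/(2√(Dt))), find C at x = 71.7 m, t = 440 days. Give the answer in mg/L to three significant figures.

For a continuous step input, C/C₀ ≈ ½·erfc((x−vt)/(2√(Dt))).
vt = 0.0503 × 440 = 22.132 m and 2√(Dt) = 2√(1.33 × 440) = 48.38 m.
Argument (x−vt)/(2√(Dt)) = (71.7 − 22.132)/48.38 = 1.025; ½·erfc(1.025) = 0.07359.
C = 16.3 × 0.07359 = 1.20 mg/L.

1.20 mg/L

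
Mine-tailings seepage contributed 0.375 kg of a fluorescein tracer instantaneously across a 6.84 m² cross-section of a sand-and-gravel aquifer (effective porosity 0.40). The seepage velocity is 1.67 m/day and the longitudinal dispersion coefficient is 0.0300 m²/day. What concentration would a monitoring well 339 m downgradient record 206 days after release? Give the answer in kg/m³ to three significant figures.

0.00561 kg/m³

For an instantaneous plane source, C(x,t) = M/(n_e·A·√(4πDt)) · exp(−(x−vt)²/(4Dt)), with n_e·A the pore (flow) area.
Plume center vt = 1.67 × 206 = 344.02 m, so the well at 339 m is 5.02 m upgradient of the peak.
√(4πDt) = 8.813 m, giving peak height M/(n_e·A·√(4πDt)) = 0.375/(0.40 × 6.84 × 8.813) = 0.01555 kg/m³.
(x−vt)²/(4Dt) = (-5.02)²/(4 × 0.0300 × 206) = 1.019; exp(−1.019) = 0.3610.
C = 0.01555 × 0.3610 = 0.00561 kg/m³.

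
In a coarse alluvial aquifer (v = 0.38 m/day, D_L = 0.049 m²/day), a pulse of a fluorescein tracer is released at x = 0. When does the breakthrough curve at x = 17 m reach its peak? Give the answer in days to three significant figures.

For the 1D instantaneous-source solution, setting ∂C/∂t = 0 at fixed x gives v²t² + 2Dt − x² = 0, so t = (√(D² + v²x²) − D)/v².
√(D² + v²x²) = √(0.049² + 0.38² × 17²) = 6.460; v² = 0.1444.
t = (6.460 − 0.049)/0.1444 = 44.4 days (vs. the pure-advection estimate x/v = 44.7 d).

44.4 days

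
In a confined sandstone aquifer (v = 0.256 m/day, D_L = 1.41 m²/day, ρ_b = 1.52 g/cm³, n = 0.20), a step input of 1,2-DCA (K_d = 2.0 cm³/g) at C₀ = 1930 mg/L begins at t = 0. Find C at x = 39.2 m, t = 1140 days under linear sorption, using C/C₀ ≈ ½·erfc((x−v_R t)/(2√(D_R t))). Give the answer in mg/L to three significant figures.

128 mg/L

Retardation factor R = 1 + ρ_b·K_d/n = 1 + 1.52 × 2.0/0.20 = 16.20.
Sorption retards both mechanisms: v_R = v/R = 0.01580 m/day, D_R = D/R = 0.08704 m²/day.
v_R·t = 0.01580 × 1140 = 18.012 m; 2√(D_R t) = 19.92 m; argument = (39.2 − 18.012)/19.92 = 1.064.
C = C₀ × ½·erfc(1.064) = 1930 × 0.06620 = 128 mg/L.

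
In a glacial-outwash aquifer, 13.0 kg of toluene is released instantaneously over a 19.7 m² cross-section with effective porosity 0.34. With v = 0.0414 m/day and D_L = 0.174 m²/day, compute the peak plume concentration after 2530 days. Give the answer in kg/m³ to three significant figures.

The peak of an instantaneous 1D plume sits at x = vt; there the Gaussian factor is 1 and C_max = M/(n_e·A·√(4πDt)), where n_e·A is the pore area the mass is dissolved in.
√(4πDt) = √(4π × 0.174 × 2530) = 74.38 m, so C_max = 13.0/(0.34 × 19.7 × 74.38) = 0.0261 kg/m³.

0.0261 kg/m³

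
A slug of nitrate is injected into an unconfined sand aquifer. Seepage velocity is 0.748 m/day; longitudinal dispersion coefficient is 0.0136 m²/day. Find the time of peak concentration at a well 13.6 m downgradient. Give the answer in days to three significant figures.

For the 1D instantaneous-source solution, setting ∂C/∂t = 0 at fixed x gives v²t² + 2Dt − x² = 0, so t = (√(D² + v²x²) − D)/v².
√(D² + v²x²) = √(0.0136² + 0.748² × 13.6²) = 10.17; v² = 0.559504.
t = (10.17 − 0.0136)/0.559504 = 18.2 days (vs. the pure-advection estimate x/v = 18.2 d).

18.2 days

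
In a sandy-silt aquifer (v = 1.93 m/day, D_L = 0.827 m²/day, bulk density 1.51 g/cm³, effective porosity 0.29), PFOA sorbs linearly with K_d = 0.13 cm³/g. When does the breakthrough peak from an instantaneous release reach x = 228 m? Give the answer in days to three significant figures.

Retardation factor R = 1 + ρ_b·K_d/n = 1 + 1.51 × 0.13/0.29 = 1.677.
Sorption retards both mechanisms: v_R = v/R = 1.151 m/day, D_R = D/R = 0.4931 m²/day.
Peak time from v_R²t² + 2D_R t − x² = 0: t = (√(D_R² + v_R²x²) − D_R)/v_R².
√(D_R² + v_R²x²) = √(0.4931² + 1.151² × 228²) = 262.4; v_R² = 1.325.
t = (262.4 − 0.4931)/1.325 = 198 days.

198 days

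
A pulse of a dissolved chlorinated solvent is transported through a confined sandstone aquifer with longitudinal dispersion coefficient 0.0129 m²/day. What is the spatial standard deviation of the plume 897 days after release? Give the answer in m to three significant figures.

4.81 m

Dispersive spreading gives a Gaussian with σ² = 2Dt; advection only shifts the center.
σ = √(2 × 0.0129 × 897) = 4.81 m.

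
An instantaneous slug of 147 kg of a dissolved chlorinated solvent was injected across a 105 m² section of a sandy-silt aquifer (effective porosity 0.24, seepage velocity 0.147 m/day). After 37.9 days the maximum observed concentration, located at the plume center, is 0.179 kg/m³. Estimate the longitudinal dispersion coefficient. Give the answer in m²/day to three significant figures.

At the plume center C_max = M/(n_e·A·√(4πDt)), so D = M²/(4πt·(n_e·A·C_max)²).
n_e·A·C_max = 0.24 × 105 × 0.179 = 4.511 kg/m.
D = 147²/(4π × 37.9 × 4.511²) = 2.23 m²/day.

2.23 m²/day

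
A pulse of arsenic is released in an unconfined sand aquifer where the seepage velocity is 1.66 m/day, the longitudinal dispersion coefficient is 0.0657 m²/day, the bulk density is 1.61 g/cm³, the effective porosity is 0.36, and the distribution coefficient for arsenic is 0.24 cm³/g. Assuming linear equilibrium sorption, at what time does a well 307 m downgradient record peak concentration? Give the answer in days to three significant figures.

Retardation factor R = 1 + ρ_b·K_d/n = 1 + 1.61 × 0.24/0.36 = 2.073.
Sorption retards both mechanisms: v_R = v/R = 0.8008 m/day, D_R = D/R = 0.03169 m²/day.
Peak time from v_R²t² + 2D_R t − x² = 0: t = (√(D_R² + v_R²x²) − D_R)/v_R².
√(D_R² + v_R²x²) = √(0.03169² + 0.8008² × 307²) = 245.8; v_R² = 0.6413.
t = (245.8 − 0.03169)/0.6413 = 383 days.

383 days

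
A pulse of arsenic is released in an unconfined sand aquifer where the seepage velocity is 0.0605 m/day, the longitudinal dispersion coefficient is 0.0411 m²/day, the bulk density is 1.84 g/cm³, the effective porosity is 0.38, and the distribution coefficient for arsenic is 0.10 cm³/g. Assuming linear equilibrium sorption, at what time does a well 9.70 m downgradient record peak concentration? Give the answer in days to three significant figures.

Retardation factor R = 1 + ρ_b·K_d/n = 1 + 1.84 × 0.10/0.38 = 1.484.
Sorption retards both mechanisms: v_R = v/R = 0.04077 m/day, D_R = D/R = 0.02770 m²/day.
Peak time from v_R²t² + 2D_R t − x² = 0: t = (√(D_R² + v_R²x²) − D_R)/v_R².
√(D_R² + v_R²x²) = √(0.02770² + 0.04077² × 9.70²) = 0.3964; v_R² = 0.001662.
t = (0.3964 − 0.02770)/0.001662 = 222 days.

222 days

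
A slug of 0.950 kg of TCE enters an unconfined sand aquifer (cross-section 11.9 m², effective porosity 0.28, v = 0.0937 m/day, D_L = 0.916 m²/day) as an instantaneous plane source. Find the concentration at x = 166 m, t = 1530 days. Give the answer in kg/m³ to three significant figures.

For an instantaneous plane source, C(x,t) = M/(n_e·A·√(4πDt)) · exp(−(x−vt)²/(4Dt)), with n_e·A the pore (flow) area.
Plume center vt = 0.0937 × 1530 = 143.361 m, so the well at 166 m is 22.639 m downgradient of the peak.
√(4πDt) = 132.7 m, giving peak height M/(n_e·A·√(4πDt)) = 0.950/(0.28 × 11.9 × 132.7) = 0.002149 kg/m³.
(x−vt)²/(4Dt) = (22.639)²/(4 × 0.916 × 1530) = 0.09143; exp(−0.09143) = 0.9126.
C = 0.002149 × 0.9126 = 0.00196 kg/m³.

0.00196 kg/m³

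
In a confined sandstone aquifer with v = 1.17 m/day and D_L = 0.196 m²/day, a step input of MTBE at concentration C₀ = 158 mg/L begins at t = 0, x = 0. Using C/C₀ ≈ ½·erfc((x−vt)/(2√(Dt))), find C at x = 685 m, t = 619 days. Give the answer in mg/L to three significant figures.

For a continuous step input, C/C₀ ≈ ½·erfc((x−vt)/(2√(Dt))).
vt = 1.17 × 619 = 724.23 m and 2√(Dt) = 2√(0.196 × 619) = 22.03 m.
Argument (x−vt)/(2√(Dt)) = (685 − 724.23)/22.03 = -1.781; ½·erfc(-1.781) = 0.9941.
C = 158 × 0.9941 = 157 mg/L.

157 mg/L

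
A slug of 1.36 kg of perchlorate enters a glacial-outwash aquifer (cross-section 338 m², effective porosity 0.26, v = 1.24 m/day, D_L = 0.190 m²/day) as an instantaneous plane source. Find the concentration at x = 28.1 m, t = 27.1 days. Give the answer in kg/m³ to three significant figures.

For an instantaneous plane source, C(x,t) = M/(n_e·A·√(4πDt)) · exp(−(x−vt)²/(4Dt)), with n_e·A the pore (flow) area.
Plume center vt = 1.24 × 27.1 = 33.604 m, so the well at 28.1 m is 5.504 m upgradient of the peak.
√(4πDt) = 8.044 m, giving peak height M/(n_e·A·√(4πDt)) = 1.36/(0.26 × 338 × 8.044) = 0.001924 kg/m³.
(x−vt)²/(4Dt) = (-5.504)²/(4 × 0.190 × 27.1) = 1.471; exp(−1.471) = 0.2297.
C = 0.001924 × 0.2297 = 0.000442 kg/m³.

0.000442 kg/m³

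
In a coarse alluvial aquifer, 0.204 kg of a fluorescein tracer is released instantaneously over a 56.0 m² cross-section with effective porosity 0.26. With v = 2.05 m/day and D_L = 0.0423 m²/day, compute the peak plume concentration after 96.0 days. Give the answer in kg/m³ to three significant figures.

0.00196 kg/m³

The peak of an instantaneous 1D plume sits at x = vt; there the Gaussian factor is 1 and C_max = M/(n_e·A·√(4πDt)), where n_e·A is the pore area the mass is dissolved in.
√(4πDt) = √(4π × 0.0423 × 96.0) = 7.143 m, so C_max = 0.204/(0.26 × 56.0 × 7.143) = 0.00196 kg/m³.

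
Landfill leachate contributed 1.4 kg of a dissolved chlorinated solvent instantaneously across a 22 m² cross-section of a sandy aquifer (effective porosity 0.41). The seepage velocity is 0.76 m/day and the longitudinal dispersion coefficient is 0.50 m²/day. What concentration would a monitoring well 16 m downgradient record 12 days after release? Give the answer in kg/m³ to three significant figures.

0.00249 kg/m³

For an instantaneous plane source, C(x,t) = M/(n_e·A·√(4πDt)) · exp(−(x−vt)²/(4Dt)), with n_e·A the pore (flow) area.
Plume center vt = 0.76 × 12 = 9.12 m, so the well at 16 m is 6.88 m downgradient of the peak.
√(4πDt) = 8.683 m, giving peak height M/(n_e·A·√(4πDt)) = 1.4/(0.41 × 22 × 8.683) = 0.01788 kg/m³.
(x−vt)²/(4Dt) = (6.88)²/(4 × 0.50 × 12) = 1.972; exp(−1.972) = 0.1392.
C = 0.01788 × 0.1392 = 0.00249 kg/m³.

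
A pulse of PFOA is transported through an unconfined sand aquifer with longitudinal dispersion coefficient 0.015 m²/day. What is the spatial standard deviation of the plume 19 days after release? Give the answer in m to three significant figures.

Dispersive spreading gives a Gaussian with σ² = 2Dt; advection only shifts the center.
σ = √(2 × 0.015 × 19) = 0.755 m.

0.755 m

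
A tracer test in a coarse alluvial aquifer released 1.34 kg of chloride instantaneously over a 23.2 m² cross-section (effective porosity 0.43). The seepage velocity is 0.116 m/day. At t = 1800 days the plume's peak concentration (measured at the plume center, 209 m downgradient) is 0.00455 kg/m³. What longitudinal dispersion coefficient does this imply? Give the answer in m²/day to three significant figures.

0.0385 m²/day

At the plume center C_max = M/(n_e·A·√(4πDt)), so D = M²/(4πt·(n_e·A·C_max)²).
n_e·A·C_max = 0.43 × 23.2 × 0.00455 = 0.04539 kg/m.
D = 1.34²/(4π × 1800 × 0.04539²) = 0.0385 m²/day.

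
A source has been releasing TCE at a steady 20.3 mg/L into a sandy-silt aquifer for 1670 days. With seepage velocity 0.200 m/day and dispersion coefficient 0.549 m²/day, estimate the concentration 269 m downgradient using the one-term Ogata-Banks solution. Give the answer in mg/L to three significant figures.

For a continuous step input, C/C₀ ≈ ½·erfc((x−vt)/(2√(Dt))).
vt = 0.200 × 1670 = 334 m and 2√(Dt) = 2√(0.549 × 1670) = 60.56 m.
Argument (x−vt)/(2√(Dt)) = (269 − 334)/60.56 = -1.073; ½·erfc(-1.073) = 0.9354.
C = 20.3 × 0.9354 = 19.0 mg/L.

19.0 mg/L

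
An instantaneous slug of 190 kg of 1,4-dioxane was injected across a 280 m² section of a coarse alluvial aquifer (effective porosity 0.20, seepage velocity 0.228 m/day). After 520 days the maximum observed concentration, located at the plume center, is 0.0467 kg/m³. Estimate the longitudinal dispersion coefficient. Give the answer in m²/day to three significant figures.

0.808 m²/day

At the plume center C_max = M/(n_e·A·√(4πDt)), so D = M²/(4πt·(n_e·A·C_max)²).
n_e·A·C_max = 0.20 × 280 × 0.0467 = 2.615 kg/m.
D = 190²/(4π × 520 × 2.615²) = 0.808 m²/day.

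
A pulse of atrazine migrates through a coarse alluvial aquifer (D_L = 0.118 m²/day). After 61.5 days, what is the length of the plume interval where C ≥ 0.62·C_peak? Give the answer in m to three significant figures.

The plume is Gaussian with σ = √(2Dt) = √(2 × 0.118 × 61.5) = 3.810 m.
C/C_peak = exp(−Δx²/(2σ²)) = 0.62 ⇒ Δx = σ·√(−2 ln 0.62) = 3.810 × 0.9778 = 3.725 m.
Width = 2Δx = 7.45 m.

7.45 m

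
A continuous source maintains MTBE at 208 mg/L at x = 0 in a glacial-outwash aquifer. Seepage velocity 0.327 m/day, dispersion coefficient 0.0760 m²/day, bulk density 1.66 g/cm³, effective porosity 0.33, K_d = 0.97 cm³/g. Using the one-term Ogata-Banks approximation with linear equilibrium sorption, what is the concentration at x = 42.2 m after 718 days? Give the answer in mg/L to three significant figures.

62.3 mg/L

Retardation factor R = 1 + ρ_b·K_d/n = 1 + 1.66 × 0.97/0.33 = 5.879.
Sorption retards both mechanisms: v_R = v/R = 0.05562 m/day, D_R = D/R = 0.01293 m²/day.
v_R·t = 0.05562 × 718 = 39.93516 m; 2√(D_R t) = 6.094 m; argument = (42.2 − 39.93516)/6.094 = 0.3717.
C = C₀ × ½·erfc(0.3717) = 208 × 0.2996 = 62.3 mg/L.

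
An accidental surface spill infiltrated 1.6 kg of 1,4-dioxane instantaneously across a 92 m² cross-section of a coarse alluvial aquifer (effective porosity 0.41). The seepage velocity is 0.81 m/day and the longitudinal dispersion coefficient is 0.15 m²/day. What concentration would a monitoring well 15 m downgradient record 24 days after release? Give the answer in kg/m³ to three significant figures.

For an instantaneous plane source, C(x,t) = M/(n_e·A·√(4πDt)) · exp(−(x−vt)²/(4Dt)), with n_e·A the pore (flow) area.
Plume center vt = 0.81 × 24 = 19.44 m, so the well at 15 m is 4.44 m upgradient of the peak.
√(4πDt) = 6.726 m, giving peak height M/(n_e·A·√(4πDt)) = 1.6/(0.41 × 92 × 6.726) = 0.006307 kg/m³.
(x−vt)²/(4Dt) = (-4.44)²/(4 × 0.15 × 24) = 1.369; exp(−1.369) = 0.2544.
C = 0.006307 × 0.2544 = 0.00160 kg/m³.

0.00160 kg/m³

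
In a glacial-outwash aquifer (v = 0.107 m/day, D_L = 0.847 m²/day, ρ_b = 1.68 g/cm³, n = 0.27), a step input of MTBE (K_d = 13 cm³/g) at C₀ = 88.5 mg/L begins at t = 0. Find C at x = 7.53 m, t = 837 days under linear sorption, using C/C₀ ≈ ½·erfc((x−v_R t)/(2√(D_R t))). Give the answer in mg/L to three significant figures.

5.39 mg/L

Retardation factor R = 1 + ρ_b·K_d/n = 1 + 1.68 × 13/0.27 = 81.89.
Sorption retards both mechanisms: v_R = v/R = 0.001307 m/day, D_R = D/R = 0.01034 m²/day.
v_R·t = 0.001307 × 837 = 1.093959 m; 2√(D_R t) = 5.884 m; argument = (7.53 − 1.093959)/5.884 = 1.094.
C = C₀ × ½·erfc(1.094) = 88.5 × 0.06091 = 5.39 mg/L.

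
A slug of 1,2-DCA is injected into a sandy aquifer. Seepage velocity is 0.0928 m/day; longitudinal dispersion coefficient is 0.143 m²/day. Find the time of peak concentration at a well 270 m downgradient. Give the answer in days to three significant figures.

For the 1D instantaneous-source solution, setting ∂C/∂t = 0 at fixed x gives v²t² + 2Dt − x² = 0, so t = (√(D² + v²x²) − D)/v².
√(D² + v²x²) = √(0.143² + 0.0928² × 270²) = 25.06; v² = 0.00861184.
t = (25.06 − 0.143)/0.00861184 = 2890 days (vs. the pure-advection estimate x/v = 2910 d).

2890 days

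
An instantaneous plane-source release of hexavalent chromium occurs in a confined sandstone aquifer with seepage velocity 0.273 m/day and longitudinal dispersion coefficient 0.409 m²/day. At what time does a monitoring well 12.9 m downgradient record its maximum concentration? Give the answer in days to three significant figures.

For the 1D instantaneous-source solution, setting ∂C/∂t = 0 at fixed x gives v²t² + 2Dt − x² = 0, so t = (√(D² + v²x²) − D)/v².
√(D² + v²x²) = √(0.409² + 0.273² × 12.9²) = 3.545; v² = 0.074529.
t = (3.545 − 0.409)/0.074529 = 42.1 days (vs. the pure-advection estimate x/v = 47.3 d).

42.1 days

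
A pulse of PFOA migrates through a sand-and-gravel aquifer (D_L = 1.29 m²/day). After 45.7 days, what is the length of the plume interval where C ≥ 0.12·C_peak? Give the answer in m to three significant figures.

The plume is Gaussian with σ = √(2Dt) = √(2 × 1.29 × 45.7) = 10.86 m.
C/C_peak = exp(−Δx²/(2σ²)) = 0.12 ⇒ Δx = σ·√(−2 ln 0.12) = 10.86 × 2.059 = 22.36 m.
Width = 2Δx = 44.7 m.

44.7 m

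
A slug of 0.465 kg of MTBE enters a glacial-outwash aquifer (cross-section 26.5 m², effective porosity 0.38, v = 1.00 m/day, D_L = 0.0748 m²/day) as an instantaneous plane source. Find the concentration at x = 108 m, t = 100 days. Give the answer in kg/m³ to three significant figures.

For an instantaneous plane source, C(x,t) = M/(n_e·A·√(4πDt)) · exp(−(x−vt)²/(4Dt)), with n_e·A the pore (flow) area.
Plume center vt = 1.00 × 100 = 100 m, so the well at 108 m is 8 m downgradient of the peak.
√(4πDt) = 9.695 m, giving peak height M/(n_e·A·√(4πDt)) = 0.465/(0.38 × 26.5 × 9.695) = 0.004763 kg/m³.
(x−vt)²/(4Dt) = (8)²/(4 × 0.0748 × 100) = 2.139; exp(−2.139) = 0.1178.
C = 0.004763 × 0.1178 = 0.000561 kg/m³.

0.000561 kg/m³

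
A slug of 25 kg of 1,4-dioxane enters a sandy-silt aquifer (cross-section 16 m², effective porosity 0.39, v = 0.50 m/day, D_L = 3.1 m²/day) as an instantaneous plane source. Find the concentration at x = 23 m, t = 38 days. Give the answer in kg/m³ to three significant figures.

For an instantaneous plane source, C(x,t) = M/(n_e·A·√(4πDt)) · exp(−(x−vt)²/(4Dt)), with n_e·A the pore (flow) area.
Plume center vt = 0.50 × 38 = 19 m, so the well at 23 m is 4 m downgradient of the peak.
√(4πDt) = 38.47 m, giving peak height M/(n_e·A·√(4πDt)) = 25/(0.39 × 16 × 38.47) = 0.1041 kg/m³.
(x−vt)²/(4Dt) = (4)²/(4 × 3.1 × 38) = 0.03396; exp(−0.03396) = 0.9666.
C = 0.1041 × 0.9666 = 0.101 kg/m³.

0.101 kg/m³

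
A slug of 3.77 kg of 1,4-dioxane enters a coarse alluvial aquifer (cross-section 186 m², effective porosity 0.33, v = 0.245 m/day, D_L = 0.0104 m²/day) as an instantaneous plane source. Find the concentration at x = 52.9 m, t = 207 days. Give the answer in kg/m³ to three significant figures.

For an instantaneous plane source, C(x,t) = M/(n_e·A·√(4πDt)) · exp(−(x−vt)²/(4Dt)), with n_e·A the pore (flow) area.
Plume center vt = 0.245 × 207 = 50.715 m, so the well at 52.9 m is 2.185 m downgradient of the peak.
√(4πDt) = 5.201 m, giving peak height M/(n_e·A·√(4πDt)) = 3.77/(0.33 × 186 × 5.201) = 0.01181 kg/m³.
(x−vt)²/(4Dt) = (2.185)²/(4 × 0.0104 × 207) = 0.5544; exp(−0.5544) = 0.5744.
C = 0.01181 × 0.5744 = 0.00678 kg/m³.

0.00678 kg/m³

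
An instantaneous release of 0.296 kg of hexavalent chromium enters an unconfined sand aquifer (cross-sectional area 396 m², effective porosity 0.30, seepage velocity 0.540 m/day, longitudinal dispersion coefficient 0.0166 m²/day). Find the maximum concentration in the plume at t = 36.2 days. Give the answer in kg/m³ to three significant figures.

0.000907 kg/m³

The peak of an instantaneous 1D plume sits at x = vt; there the Gaussian factor is 1 and C_max = M/(n_e·A·√(4πDt)), where n_e·A is the pore area the mass is dissolved in.
√(4πDt) = √(4π × 0.0166 × 36.2) = 2.748 m, so C_max = 0.296/(0.30 × 396 × 2.748) = 0.000907 kg/m³.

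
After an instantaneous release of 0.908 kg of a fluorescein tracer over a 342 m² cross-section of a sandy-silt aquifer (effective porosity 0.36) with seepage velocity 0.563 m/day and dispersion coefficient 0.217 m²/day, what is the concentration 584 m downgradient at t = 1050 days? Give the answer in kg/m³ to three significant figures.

0.000130 kg/m³

For an instantaneous plane source, C(x,t) = M/(n_e·A·√(4πDt)) · exp(−(x−vt)²/(4Dt)), with n_e·A the pore (flow) area.
Plume center vt = 0.563 × 1050 = 591.15 m, so the well at 584 m is 7.15 m upgradient of the peak.
√(4πDt) = 53.51 m, giving peak height M/(n_e·A·√(4πDt)) = 0.908/(0.36 × 342 × 53.51) = 0.0001378 kg/m³.
(x−vt)²/(4Dt) = (-7.15)²/(4 × 0.217 × 1050) = 0.05609; exp(−0.05609) = 0.9455.
C = 0.0001378 × 0.9455 = 0.000130 kg/m³.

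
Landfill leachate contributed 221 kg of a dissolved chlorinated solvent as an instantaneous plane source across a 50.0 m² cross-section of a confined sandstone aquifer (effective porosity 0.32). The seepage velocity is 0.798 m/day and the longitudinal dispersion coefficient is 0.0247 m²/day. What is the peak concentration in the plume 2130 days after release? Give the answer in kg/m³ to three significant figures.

0.537 kg/m³

The peak of an instantaneous 1D plume sits at x = vt; there the Gaussian factor is 1 and C_max = M/(n_e·A·√(4πDt)), where n_e·A is the pore area the mass is dissolved in.
√(4πDt) = √(4π × 0.0247 × 2130) = 25.71 m, so C_max = 221/(0.32 × 50.0 × 25.71) = 0.537 kg/m³.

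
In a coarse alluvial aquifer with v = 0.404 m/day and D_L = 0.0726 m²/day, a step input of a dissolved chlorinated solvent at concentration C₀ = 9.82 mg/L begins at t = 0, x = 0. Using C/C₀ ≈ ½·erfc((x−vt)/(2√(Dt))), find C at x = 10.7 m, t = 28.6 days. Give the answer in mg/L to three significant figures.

For a continuous step input, C/C₀ ≈ ½·erfc((x−vt)/(2√(Dt))).
vt = 0.404 × 28.6 = 11.5544 m and 2√(Dt) = 2√(0.0726 × 28.6) = 2.882 m.
Argument (x−vt)/(2√(Dt)) = (10.7 − 11.5544)/2.882 = -0.2965; ½·erfc(-0.2965) = 0.6625.
C = 9.82 × 0.6625 = 6.51 mg/L.

6.51 mg/L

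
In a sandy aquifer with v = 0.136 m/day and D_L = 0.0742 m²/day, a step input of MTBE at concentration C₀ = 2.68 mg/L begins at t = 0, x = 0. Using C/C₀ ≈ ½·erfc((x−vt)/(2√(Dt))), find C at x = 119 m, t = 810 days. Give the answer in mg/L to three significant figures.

For a continuous step input, C/C₀ ≈ ½·erfc((x−vt)/(2√(Dt))).
vt = 0.136 × 810 = 110.16 m and 2√(Dt) = 2√(0.0742 × 810) = 15.51 m.
Argument (x−vt)/(2√(Dt)) = (119 − 110.16)/15.51 = 0.5700; ½·erfc(0.5700) = 0.2101.
C = 2.68 × 0.2101 = 0.563 mg/L.

0.563 mg/L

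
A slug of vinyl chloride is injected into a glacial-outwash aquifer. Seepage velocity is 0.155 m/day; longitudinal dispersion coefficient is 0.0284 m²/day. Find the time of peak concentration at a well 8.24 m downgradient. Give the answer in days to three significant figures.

For the 1D instantaneous-source solution, setting ∂C/∂t = 0 at fixed x gives v²t² + 2Dt − x² = 0, so t = (√(D² + v²x²) − D)/v².
√(D² + v²x²) = √(0.0284² + 0.155² × 8.24²) = 1.278; v² = 0.024025.
t = (1.278 − 0.0284)/0.024025 = 52.0 days (vs. the pure-advection estimate x/v = 53.2 d).

52.0 days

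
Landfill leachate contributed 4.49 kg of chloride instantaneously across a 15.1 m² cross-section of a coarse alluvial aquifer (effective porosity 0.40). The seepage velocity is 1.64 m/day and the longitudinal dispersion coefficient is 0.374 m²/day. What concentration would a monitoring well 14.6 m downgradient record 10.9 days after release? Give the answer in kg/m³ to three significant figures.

0.0538 kg/m³

For an instantaneous plane source, C(x,t) = M/(n_e·A·√(4πDt)) · exp(−(x−vt)²/(4Dt)), with n_e·A the pore (flow) area.
Plume center vt = 1.64 × 10.9 = 17.876 m, so the well at 14.6 m is 3.276 m upgradient of the peak.
√(4πDt) = 7.157 m, giving peak height M/(n_e·A·√(4πDt)) = 4.49/(0.40 × 15.1 × 7.157) = 0.1039 kg/m³.
(x−vt)²/(4Dt) = (-3.276)²/(4 × 0.374 × 10.9) = 0.6582; exp(−0.6582) = 0.5178.
C = 0.1039 × 0.5178 = 0.0538 kg/m³.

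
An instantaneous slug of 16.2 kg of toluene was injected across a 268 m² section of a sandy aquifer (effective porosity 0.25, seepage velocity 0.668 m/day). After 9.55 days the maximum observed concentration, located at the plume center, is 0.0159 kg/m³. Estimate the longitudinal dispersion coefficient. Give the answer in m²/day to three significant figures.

At the plume center C_max = M/(n_e·A·√(4πDt)), so D = M²/(4πt·(n_e·A·C_max)²).
n_e·A·C_max = 0.25 × 268 × 0.0159 = 1.065 kg/m.
D = 16.2²/(4π × 9.55 × 1.065²) = 1.93 m²/day.

1.93 m²/day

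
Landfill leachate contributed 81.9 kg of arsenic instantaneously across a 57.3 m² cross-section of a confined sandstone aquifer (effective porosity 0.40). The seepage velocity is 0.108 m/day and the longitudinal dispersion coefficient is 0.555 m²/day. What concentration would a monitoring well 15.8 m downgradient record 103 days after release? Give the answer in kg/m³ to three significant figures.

0.121 kg/m³

For an instantaneous plane source, C(x,t) = M/(n_e·A·√(4πDt)) · exp(−(x−vt)²/(4Dt)), with n_e·A the pore (flow) area.
Plume center vt = 0.108 × 103 = 11.124 m, so the well at 15.8 m is 4.676 m downgradient of the peak.
√(4πDt) = 26.80 m, giving peak height M/(n_e·A·√(4πDt)) = 81.9/(0.40 × 57.3 × 26.80) = 0.1333 kg/m³.
(x−vt)²/(4Dt) = (4.676)²/(4 × 0.555 × 103) = 0.09562; exp(−0.09562) = 0.9088.
C = 0.1333 × 0.9088 = 0.121 kg/m³.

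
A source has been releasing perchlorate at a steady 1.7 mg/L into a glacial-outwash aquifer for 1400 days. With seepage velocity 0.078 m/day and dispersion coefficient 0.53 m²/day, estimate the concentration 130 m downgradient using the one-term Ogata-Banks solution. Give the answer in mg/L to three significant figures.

0.501 mg/L

For a continuous step input, C/C₀ ≈ ½·erfc((x−vt)/(2√(Dt))).
vt = 0.078 × 1400 = 109.2 m and 2√(Dt) = 2√(0.53 × 1400) = 54.48 m.
Argument (x−vt)/(2√(Dt)) = (130 − 109.2)/54.48 = 0.3818; ½·erfc(0.3818) = 0.2946.
C = 1.7 × 0.2946 = 0.501 mg/L.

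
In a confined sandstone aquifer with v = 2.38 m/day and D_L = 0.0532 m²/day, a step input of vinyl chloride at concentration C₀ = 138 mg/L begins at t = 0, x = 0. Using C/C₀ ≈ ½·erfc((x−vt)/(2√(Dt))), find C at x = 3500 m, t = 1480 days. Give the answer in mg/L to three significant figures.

For a continuous step input, C/C₀ ≈ ½·erfc((x−vt)/(2√(Dt))).
vt = 2.38 × 1480 = 3522.4 m and 2√(Dt) = 2√(0.0532 × 1480) = 17.75 m.
Argument (x−vt)/(2√(Dt)) = (3500 − 3522.4)/17.75 = -1.262; ½·erfc(-1.262) = 0.9628.
C = 138 × 0.9628 = 133 mg/L.

133 mg/L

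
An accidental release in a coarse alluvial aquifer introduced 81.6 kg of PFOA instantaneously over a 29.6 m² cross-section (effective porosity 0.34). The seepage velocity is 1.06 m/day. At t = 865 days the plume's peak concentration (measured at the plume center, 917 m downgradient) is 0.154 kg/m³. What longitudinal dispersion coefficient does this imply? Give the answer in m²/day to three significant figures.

0.255 m²/day

At the plume center C_max = M/(n_e·A·√(4πDt)), so D = M²/(4πt·(n_e·A·C_max)²).
n_e·A·C_max = 0.34 × 29.6 × 0.154 = 1.550 kg/m.
D = 81.6²/(4π × 865 × 1.550²) = 0.255 m²/day.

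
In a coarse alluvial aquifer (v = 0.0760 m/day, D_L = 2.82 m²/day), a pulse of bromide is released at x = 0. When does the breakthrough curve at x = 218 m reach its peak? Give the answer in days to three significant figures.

For the 1D instantaneous-source solution, setting ∂C/∂t = 0 at fixed x gives v²t² + 2Dt − x² = 0, so t = (√(D² + v²x²) − D)/v².
√(D² + v²x²) = √(2.82² + 0.0760² × 218²) = 16.81; v² = 0.005776.
t = (16.81 − 2.82)/0.005776 = 2420 days (vs. the pure-advection estimate x/v = 2870 d).

2420 days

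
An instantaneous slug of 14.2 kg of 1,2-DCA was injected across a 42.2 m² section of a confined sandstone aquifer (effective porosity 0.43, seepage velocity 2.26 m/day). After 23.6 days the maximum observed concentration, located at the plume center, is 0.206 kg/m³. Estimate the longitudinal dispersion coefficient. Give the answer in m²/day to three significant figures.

0.0487 m²/day

At the plume center C_max = M/(n_e·A·√(4πDt)), so D = M²/(4πt·(n_e·A·C_max)²).
n_e·A·C_max = 0.43 × 42.2 × 0.206 = 3.738 kg/m.
D = 14.2²/(4π × 23.6 × 3.738²) = 0.0487 m²/day.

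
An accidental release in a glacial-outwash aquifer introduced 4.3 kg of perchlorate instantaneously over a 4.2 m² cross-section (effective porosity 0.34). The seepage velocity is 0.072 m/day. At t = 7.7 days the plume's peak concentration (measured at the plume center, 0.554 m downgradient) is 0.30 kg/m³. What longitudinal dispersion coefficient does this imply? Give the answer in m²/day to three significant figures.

1.04 m²/day

At the plume center C_max = M/(n_e·A·√(4πDt)), so D = M²/(4πt·(n_e·A·C_max)²).
n_e·A·C_max = 0.34 × 4.2 × 0.30 = 0.4284 kg/m.
D = 4.3²/(4π × 7.7 × 0.4284²) = 1.04 m²/day.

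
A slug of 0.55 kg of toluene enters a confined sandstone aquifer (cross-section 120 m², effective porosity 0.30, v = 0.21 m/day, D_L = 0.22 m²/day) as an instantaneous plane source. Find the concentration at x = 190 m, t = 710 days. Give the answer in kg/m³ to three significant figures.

For an instantaneous plane source, C(x,t) = M/(n_e·A·√(4πDt)) · exp(−(x−vt)²/(4Dt)), with n_e·A the pore (flow) area.
Plume center vt = 0.21 × 710 = 149.1 m, so the well at 190 m is 40.9 m downgradient of the peak.
√(4πDt) = 44.30 m, giving peak height M/(n_e·A·√(4πDt)) = 0.55/(0.30 × 120 × 44.30) = 0.0003449 kg/m³.
(x−vt)²/(4Dt) = (40.9)²/(4 × 0.22 × 710) = 2.677; exp(−2.677) = 0.06877.
C = 0.0003449 × 0.06877 = 2.37e-05 kg/m³.

2.37e-05 kg/m³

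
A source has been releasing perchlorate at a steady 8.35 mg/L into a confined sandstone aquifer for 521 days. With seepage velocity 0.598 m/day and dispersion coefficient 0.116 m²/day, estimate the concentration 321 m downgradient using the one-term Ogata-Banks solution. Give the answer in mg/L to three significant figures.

1.63 mg/L

For a continuous step input, C/C₀ ≈ ½·erfc((x−vt)/(2√(Dt))).
vt = 0.598 × 521 = 311.558 m and 2√(Dt) = 2√(0.116 × 521) = 15.55 m.
Argument (x−vt)/(2√(Dt)) = (321 − 311.558)/15.55 = 0.6072; ½·erfc(0.6072) = 0.1953.
C = 8.35 × 0.1953 = 1.63 mg/L.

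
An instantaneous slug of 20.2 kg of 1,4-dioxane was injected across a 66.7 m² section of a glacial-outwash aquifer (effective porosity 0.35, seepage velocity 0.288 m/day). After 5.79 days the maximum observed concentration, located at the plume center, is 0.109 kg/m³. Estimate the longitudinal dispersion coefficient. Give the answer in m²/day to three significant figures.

At the plume center C_max = M/(n_e·A·√(4πDt)), so D = M²/(4πt·(n_e·A·C_max)²).
n_e·A·C_max = 0.35 × 66.7 × 0.109 = 2.545 kg/m.
D = 20.2²/(4π × 5.79 × 2.545²) = 0.866 m²/day.

0.866 m²/day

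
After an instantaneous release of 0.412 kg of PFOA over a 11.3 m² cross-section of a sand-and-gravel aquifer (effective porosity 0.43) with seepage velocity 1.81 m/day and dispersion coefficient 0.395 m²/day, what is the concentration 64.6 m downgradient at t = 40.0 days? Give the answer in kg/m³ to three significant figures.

0.00230 kg/m³

For an instantaneous plane source, C(x,t) = M/(n_e·A·√(4πDt)) · exp(−(x−vt)²/(4Dt)), with n_e·A the pore (flow) area.
Plume center vt = 1.81 × 40.0 = 72.4 m, so the well at 64.6 m is 7.8 m upgradient of the peak.
√(4πDt) = 14.09 m, giving peak height M/(n_e·A·√(4πDt)) = 0.412/(0.43 × 11.3 × 14.09) = 0.006018 kg/m³.
(x−vt)²/(4Dt) = (-7.8)²/(4 × 0.395 × 40.0) = 0.9627; exp(−0.9627) = 0.3819.
C = 0.006018 × 0.3819 = 0.00230 kg/m³.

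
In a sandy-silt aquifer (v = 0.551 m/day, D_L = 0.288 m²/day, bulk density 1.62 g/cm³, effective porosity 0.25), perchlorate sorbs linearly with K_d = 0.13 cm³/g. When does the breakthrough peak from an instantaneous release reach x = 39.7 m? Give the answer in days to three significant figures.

131 days

Retardation factor R = 1 + ρ_b·K_d/n = 1 + 1.62 × 0.13/0.25 = 1.842.
Sorption retards both mechanisms: v_R = v/R = 0.2991 m/day, D_R = D/R = 0.1564 m²/day.
Peak time from v_R²t² + 2D_R t − x² = 0: t = (√(D_R² + v_R²x²) − D_R)/v_R².
√(D_R² + v_R²x²) = √(0.1564² + 0.2991² × 39.7²) = 11.88; v_R² = 0.08946.
t = (11.88 − 0.1564)/0.08946 = 131 days.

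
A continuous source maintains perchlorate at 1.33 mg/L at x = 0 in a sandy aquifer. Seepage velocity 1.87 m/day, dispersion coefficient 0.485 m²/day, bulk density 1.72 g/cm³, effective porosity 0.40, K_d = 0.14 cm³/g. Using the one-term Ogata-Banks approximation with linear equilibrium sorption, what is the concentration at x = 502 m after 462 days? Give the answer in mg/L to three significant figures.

Retardation factor R = 1 + ρ_b·K_d/n = 1 + 1.72 × 0.14/0.40 = 1.602.
Sorption retards both mechanisms: v_R = v/R = 1.167 m/day, D_R = D/R = 0.3027 m²/day.
v_R·t = 1.167 × 462 = 539.154 m; 2√(D_R t) = 23.65 m; argument = (502 − 539.154)/23.65 = -1.571.
C = C₀ × ½·erfc(-1.571) = 1.33 × 0.9868 = 1.31 mg/L.

1.31 mg/L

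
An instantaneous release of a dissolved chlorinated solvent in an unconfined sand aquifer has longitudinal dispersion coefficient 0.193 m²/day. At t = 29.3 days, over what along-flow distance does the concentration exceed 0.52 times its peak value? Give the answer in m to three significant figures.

The plume is Gaussian with σ = √(2Dt) = √(2 × 0.193 × 29.3) = 3.363 m.
C/C_peak = exp(−Δx²/(2σ²)) = 0.52 ⇒ Δx = σ·√(−2 ln 0.52) = 3.363 × 1.144 = 3.847 m.
Width = 2Δx = 7.69 m.

7.69 m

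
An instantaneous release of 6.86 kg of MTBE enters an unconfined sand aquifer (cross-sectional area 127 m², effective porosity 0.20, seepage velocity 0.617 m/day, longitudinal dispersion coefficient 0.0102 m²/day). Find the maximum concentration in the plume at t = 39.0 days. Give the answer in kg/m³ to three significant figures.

The peak of an instantaneous 1D plume sits at x = vt; there the Gaussian factor is 1 and C_max = M/(n_e·A·√(4πDt)), where n_e·A is the pore area the mass is dissolved in.
√(4πDt) = √(4π × 0.0102 × 39.0) = 2.236 m, so C_max = 6.86/(0.20 × 127 × 2.236) = 0.121 kg/m³.

0.121 kg/m³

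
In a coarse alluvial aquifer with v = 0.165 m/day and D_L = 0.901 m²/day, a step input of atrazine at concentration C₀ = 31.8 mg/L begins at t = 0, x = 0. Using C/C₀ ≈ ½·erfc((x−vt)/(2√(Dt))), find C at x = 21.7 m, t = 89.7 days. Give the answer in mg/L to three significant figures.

9.34 mg/L

For a continuous step input, C/C₀ ≈ ½·erfc((x−vt)/(2√(Dt))).
vt = 0.165 × 89.7 = 14.8005 m and 2√(Dt) = 2√(0.901 × 89.7) = 17.98 m.
Argument (x−vt)/(2√(Dt)) = (21.7 − 14.8005)/17.98 = 0.3837; ½·erfc(0.3837) = 0.2937.
C = 31.8 × 0.2937 = 9.34 mg/L.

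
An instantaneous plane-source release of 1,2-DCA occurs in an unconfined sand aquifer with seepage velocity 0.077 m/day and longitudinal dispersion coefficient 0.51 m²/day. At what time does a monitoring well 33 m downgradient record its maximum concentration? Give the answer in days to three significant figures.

351 days

For the 1D instantaneous-source solution, setting ∂C/∂t = 0 at fixed x gives v²t² + 2Dt − x² = 0, so t = (√(D² + v²x²) − D)/v².
√(D² + v²x²) = √(0.51² + 0.077² × 33²) = 2.592; v² = 0.005929.
t = (2.592 − 0.51)/0.005929 = 351 days (vs. the pure-advection estimate x/v = 429 d).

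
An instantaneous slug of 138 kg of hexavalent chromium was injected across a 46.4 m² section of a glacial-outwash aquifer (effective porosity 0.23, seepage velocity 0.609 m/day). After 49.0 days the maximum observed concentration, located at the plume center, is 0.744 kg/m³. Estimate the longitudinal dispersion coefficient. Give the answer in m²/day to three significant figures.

0.491 m²/day

At the plume center C_max = M/(n_e·A·√(4πDt)), so D = M²/(4πt·(n_e·A·C_max)²).
n_e·A·C_max = 0.23 × 46.4 × 0.744 = 7.940 kg/m.
D = 138²/(4π × 49.0 × 7.940²) = 0.491 m²/day.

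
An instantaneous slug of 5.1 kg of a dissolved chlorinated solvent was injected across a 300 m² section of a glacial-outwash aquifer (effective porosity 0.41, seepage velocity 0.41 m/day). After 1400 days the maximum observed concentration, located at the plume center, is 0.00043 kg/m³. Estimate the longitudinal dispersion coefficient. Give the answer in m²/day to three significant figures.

At the plume center C_max = M/(n_e·A·√(4πDt)), so D = M²/(4πt·(n_e·A·C_max)²).
n_e·A·C_max = 0.41 × 300 × 0.00043 = 0.05289 kg/m.
D = 5.1²/(4π × 1400 × 0.05289²) = 0.529 m²/day.

0.529 m²/day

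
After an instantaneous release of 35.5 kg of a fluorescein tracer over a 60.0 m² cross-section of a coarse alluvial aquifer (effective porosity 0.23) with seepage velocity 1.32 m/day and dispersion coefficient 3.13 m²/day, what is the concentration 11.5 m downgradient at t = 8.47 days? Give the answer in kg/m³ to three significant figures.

0.141 kg/m³

For an instantaneous plane source, C(x,t) = M/(n_e·A·√(4πDt)) · exp(−(x−vt)²/(4Dt)), with n_e·A the pore (flow) area.
Plume center vt = 1.32 × 8.47 = 11.1804 m, so the well at 11.5 m is 0.3196 m downgradient of the peak.
√(4πDt) = 18.25 m, giving peak height M/(n_e·A·√(4πDt)) = 35.5/(0.23 × 60.0 × 18.25) = 0.1410 kg/m³.
(x−vt)²/(4Dt) = (0.3196)²/(4 × 3.13 × 8.47) = 0.0009632; exp(−0.0009632) = 0.9990.
C = 0.1410 × 0.9990 = 0.141 kg/m³.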